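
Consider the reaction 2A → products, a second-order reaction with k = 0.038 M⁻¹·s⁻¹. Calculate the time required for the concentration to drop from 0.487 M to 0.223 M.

63.97 s

Step 1: For second-order: t = (1/[A] - 1/[A]₀)/k
Step 2: t = (1/0.223 - 1/0.487)/0.038
Step 3: t = (4.484 - 2.053)/0.038
Step 4: t = 2.431/0.038 = 63.97 s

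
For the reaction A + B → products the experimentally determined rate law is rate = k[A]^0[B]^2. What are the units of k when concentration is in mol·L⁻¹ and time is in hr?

(mol·L⁻¹)⁻¹·hr⁻¹

Step 1: Overall order = 0 + 2 = 2.
Step 2: rate has units mol·L⁻¹·hr⁻¹; [A]^0[B]^2 has units (mol·L⁻¹)^2.
Step 3: k = rate/([A]^0[B]^2), so units of k = (mol·L⁻¹)^(1-2)·hr⁻¹ = (mol·L⁻¹)⁻¹·hr⁻¹.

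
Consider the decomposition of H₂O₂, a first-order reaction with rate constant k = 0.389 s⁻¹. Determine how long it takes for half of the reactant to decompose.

1.782 s

Step 1: For a first-order reaction, t₁/₂ = ln(2)/k
Step 2: t₁/₂ = ln(2)/0.389
Step 3: t₁/₂ = 0.6931/0.389 = 1.782 s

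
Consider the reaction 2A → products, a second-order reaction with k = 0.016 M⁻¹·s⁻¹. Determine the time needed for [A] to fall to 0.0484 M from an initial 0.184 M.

951.6 s

Step 1: For second-order: t = (1/[A] - 1/[A]₀)/k
Step 2: t = (1/0.0484 - 1/0.184)/0.016
Step 3: t = (20.66 - 5.435)/0.016
Step 4: t = 15.23/0.016 = 951.6 s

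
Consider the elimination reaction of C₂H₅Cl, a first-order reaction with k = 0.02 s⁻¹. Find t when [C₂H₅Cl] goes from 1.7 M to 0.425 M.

69.31 s

Step 1: For first-order: t = ln([C₂H₅Cl]₀/[C₂H₅Cl])/k
Step 2: t = ln(1.7/0.425)/0.02
Step 3: t = ln(4)/0.02
Step 4: t = 1.386/0.02 = 69.31 s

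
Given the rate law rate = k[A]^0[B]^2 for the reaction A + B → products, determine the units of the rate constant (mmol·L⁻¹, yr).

(mmol·L⁻¹)⁻¹·yr⁻¹

Step 1: Overall order = 0 + 2 = 2.
Step 2: rate has units mmol·L⁻¹·yr⁻¹; [A]^0[B]^2 has units (mmol·L⁻¹)^2.
Step 3: k = rate/([A]^0[B]^2), so units of k = (mmol·L⁻¹)^(1-2)·yr⁻¹ = (mmol·L⁻¹)⁻¹·yr⁻¹.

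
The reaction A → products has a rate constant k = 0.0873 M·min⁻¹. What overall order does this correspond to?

zeroth order (0)

Step 1: The units of k for an nth-order reaction are (concentration)^(1-n)·(time)⁻¹.
Step 2: Here k has units M·min⁻¹, so the concentration exponent is 1.
Step 3: 1 - n = 1 ⇒ n = 0. The reaction is zeroth order.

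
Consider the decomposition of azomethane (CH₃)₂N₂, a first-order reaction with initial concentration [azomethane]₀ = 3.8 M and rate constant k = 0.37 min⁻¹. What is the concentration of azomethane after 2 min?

1.813 M

Step 1: For a first-order reaction: [azomethane] = [azomethane]₀ × e^(-kt)
Step 2: [azomethane] = 3.8 × e^(-0.37 × 2)
Step 3: [azomethane] = 3.8 × e^(-0.74)
Step 4: [azomethane] = 3.8 × 0.477114 = 1.813 M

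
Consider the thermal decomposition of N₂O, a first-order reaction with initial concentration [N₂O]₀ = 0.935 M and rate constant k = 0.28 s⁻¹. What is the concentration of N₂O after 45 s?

3.153e-06 M

Step 1: For a first-order reaction: [N₂O] = [N₂O]₀ × e^(-kt)
Step 2: [N₂O] = 0.935 × e^(-0.28 × 45)
Step 3: [N₂O] = 0.935 × e^(-12.6)
Step 4: [N₂O] = 0.935 × 3.37202e-06 = 3.153e-06 M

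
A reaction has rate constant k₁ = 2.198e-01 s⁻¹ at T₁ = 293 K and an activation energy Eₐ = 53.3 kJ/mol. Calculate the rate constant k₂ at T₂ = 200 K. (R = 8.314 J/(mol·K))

8.383e-06 s⁻¹

Step 1: Use the two-temperature Arrhenius form: ln(k₂/k₁) = -Eₐ/R × (1/T₂ - 1/T₁)
Step 2: Convert Eₐ to J/mol: 53.3 kJ/mol = 53300 J/mol
Step 3: 1/T₂ - 1/T₁ = 1/200 - 1/293 = 1.587031e-03 K⁻¹
Step 4: ln(k₂/k₁) = -53300/8.314 × 1.587031e-03 = -10.17425
Step 5: k₂ = k₁ × exp(-10.17425) = 2.198e-01 × 3.81399e-05 = 8.383e-06 s⁻¹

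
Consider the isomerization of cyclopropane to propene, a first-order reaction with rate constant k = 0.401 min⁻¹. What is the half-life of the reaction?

1.729 min

Step 1: For a first-order reaction, t₁/₂ = ln(2)/k
Step 2: t₁/₂ = ln(2)/0.401
Step 3: t₁/₂ = 0.6931/0.401 = 1.729 min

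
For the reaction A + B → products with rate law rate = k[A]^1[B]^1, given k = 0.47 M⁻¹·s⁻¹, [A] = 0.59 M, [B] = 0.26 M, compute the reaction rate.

0.0721 M/s

Step 1: The rate law is rate = k[A]^1[B]^1
Step 2: Substitute: rate = 0.47 × (0.59)^1 × (0.26)^1
Step 3: rate = 0.47 × 0.59 × 0.26 = 0.072098 M/s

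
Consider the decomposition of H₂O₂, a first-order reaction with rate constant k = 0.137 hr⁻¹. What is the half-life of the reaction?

5.059 hr

Step 1: For a first-order reaction, t₁/₂ = ln(2)/k
Step 2: t₁/₂ = ln(2)/0.137
Step 3: t₁/₂ = 0.6931/0.137 = 5.059 hr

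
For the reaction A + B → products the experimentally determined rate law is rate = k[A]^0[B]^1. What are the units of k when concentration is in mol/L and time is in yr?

yr⁻¹

Step 1: Overall order = 0 + 1 = 1.
Step 2: rate has units mol/L·yr⁻¹; [A]^0[B]^1 has units (mol/L)^1.
Step 3: k = rate/([A]^0[B]^1), so units of k = (mol/L)^(1-1)·yr⁻¹ = yr⁻¹.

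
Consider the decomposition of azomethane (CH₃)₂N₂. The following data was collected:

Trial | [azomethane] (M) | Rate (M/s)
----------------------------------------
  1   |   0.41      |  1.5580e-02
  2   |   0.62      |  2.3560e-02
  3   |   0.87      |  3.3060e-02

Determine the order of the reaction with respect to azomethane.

first order (1)

Step 1: Compare trials to find order n where rate₂/rate₁ = ([azomethane]₂/[azomethane]₁)^n
Step 2: rate₂/rate₁ = 2.3560e-02/1.5580e-02 = 1.512
Step 3: [azomethane]₂/[azomethane]₁ = 0.62/0.41 = 1.512
Step 4: n = ln(1.512)/ln(1.512) = 1.00 ≈ 1
Step 5: The reaction is first order in azomethane.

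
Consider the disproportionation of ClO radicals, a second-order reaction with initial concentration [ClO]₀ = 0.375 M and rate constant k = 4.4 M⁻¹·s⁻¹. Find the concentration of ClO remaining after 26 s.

0.008542 M

Step 1: For a second-order reaction: 1/[ClO] = 1/[ClO]₀ + kt
Step 2: 1/[ClO] = 1/0.375 + 4.4 × 26
Step 3: 1/[ClO] = 2.667 + 114.4 = 117.1
Step 4: [ClO] = 1/117.1 = 0.008542 M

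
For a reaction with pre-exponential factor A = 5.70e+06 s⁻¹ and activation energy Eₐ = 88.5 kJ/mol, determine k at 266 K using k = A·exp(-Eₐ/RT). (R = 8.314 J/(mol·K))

2.38e-11 s⁻¹

Step 1: Use the Arrhenius equation: k = A × exp(-Eₐ/RT)
Step 2: Convert Eₐ to J/mol: 88.5 kJ/mol = 88500 J/mol
Step 3: Calculate the exponent: -Eₐ/(RT) = -88500/(8.314 × 266) = -40.01765
Step 4: k = 5.70e+06 × exp(-40.01765)
Step 5: k = 5.70e+06 × 4.17403e-18 = 2.3792e-11 s⁻¹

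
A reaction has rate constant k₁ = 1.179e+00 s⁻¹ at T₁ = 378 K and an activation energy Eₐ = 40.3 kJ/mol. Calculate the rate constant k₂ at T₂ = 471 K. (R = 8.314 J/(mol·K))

1.483e+01 s⁻¹

Step 1: Use the two-temperature Arrhenius form: ln(k₂/k₁) = -Eₐ/R × (1/T₂ - 1/T₁)
Step 2: Convert Eₐ to J/mol: 40.3 kJ/mol = 40300 J/mol
Step 3: 1/T₂ - 1/T₁ = 1/471 - 1/378 = -5.223604e-04 K⁻¹
Step 4: ln(k₂/k₁) = -40300/8.314 × -5.223604e-04 = 2.53201
Step 5: k₂ = k₁ × exp(2.53201) = 1.179e+00 × 1.25788e+01 = 1.483e+01 s⁻¹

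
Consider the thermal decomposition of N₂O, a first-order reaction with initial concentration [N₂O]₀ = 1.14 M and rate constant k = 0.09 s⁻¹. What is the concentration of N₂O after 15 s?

0.2955 M

Step 1: For a first-order reaction: [N₂O] = [N₂O]₀ × e^(-kt)
Step 2: [N₂O] = 1.14 × e^(-0.09 × 15)
Step 3: [N₂O] = 1.14 × e^(-1.35)
Step 4: [N₂O] = 1.14 × 0.25924 = 0.2955 M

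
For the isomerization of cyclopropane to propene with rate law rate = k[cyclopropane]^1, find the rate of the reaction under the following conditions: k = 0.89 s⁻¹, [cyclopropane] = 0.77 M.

0.6853 M/s

Step 1: Identify the rate law: rate = k[cyclopropane]^1
Step 2: Substitute values: rate = 0.89 × (0.77)^1
Step 3: Calculate: rate = 0.89 × 0.77 = 0.6853 M/s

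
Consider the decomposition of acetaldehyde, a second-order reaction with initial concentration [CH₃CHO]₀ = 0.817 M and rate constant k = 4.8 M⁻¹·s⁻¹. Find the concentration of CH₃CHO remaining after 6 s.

0.03331 M

Step 1: For a second-order reaction: 1/[CH₃CHO] = 1/[CH₃CHO]₀ + kt
Step 2: 1/[CH₃CHO] = 1/0.817 + 4.8 × 6
Step 3: 1/[CH₃CHO] = 1.224 + 28.8 = 30.02
Step 4: [CH₃CHO] = 1/30.02 = 0.03331 M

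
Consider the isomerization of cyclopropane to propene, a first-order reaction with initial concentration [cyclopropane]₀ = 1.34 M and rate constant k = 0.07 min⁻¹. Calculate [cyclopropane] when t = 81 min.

0.00462 M

Step 1: For a first-order reaction: [cyclopropane] = [cyclopropane]₀ × e^(-kt)
Step 2: [cyclopropane] = 1.34 × e^(-0.07 × 81)
Step 3: [cyclopropane] = 1.34 × e^(-5.67)
Step 4: [cyclopropane] = 1.34 × 0.00344787 = 0.00462 M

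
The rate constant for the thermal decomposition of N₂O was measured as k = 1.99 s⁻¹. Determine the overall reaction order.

first order (1)

Step 1: The units of k for an nth-order reaction are (concentration)^(1-n)·(time)⁻¹.
Step 2: Here k has units s⁻¹, so the concentration exponent is 0.
Step 3: 1 - n = 0 ⇒ n = 1. The reaction is first order.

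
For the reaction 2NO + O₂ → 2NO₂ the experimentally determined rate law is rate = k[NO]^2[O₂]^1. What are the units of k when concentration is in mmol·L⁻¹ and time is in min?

(mmol·L⁻¹)⁻²·min⁻¹

Step 1: Overall order = 2 + 1 = 3.
Step 2: rate has units mmol·L⁻¹·min⁻¹; [NO]^2[O₂]^1 has units (mmol·L⁻¹)^3.
Step 3: k = rate/([NO]^2[O₂]^1), so units of k = (mmol·L⁻¹)^(1-3)·min⁻¹ = (mmol·L⁻¹)⁻²·min⁻¹.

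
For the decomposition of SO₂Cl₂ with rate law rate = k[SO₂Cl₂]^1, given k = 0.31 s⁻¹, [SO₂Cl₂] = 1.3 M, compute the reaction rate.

0.403 M/s

Step 1: Identify the rate law: rate = k[SO₂Cl₂]^1
Step 2: Substitute values: rate = 0.31 × (1.3)^1
Step 3: Calculate: rate = 0.31 × 1.3 = 0.403 M/s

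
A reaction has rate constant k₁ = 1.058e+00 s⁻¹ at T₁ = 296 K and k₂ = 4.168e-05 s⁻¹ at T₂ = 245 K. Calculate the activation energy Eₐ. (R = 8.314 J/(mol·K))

119.9 kJ/mol

Step 1: Use the two-temperature Arrhenius form: ln(k₂/k₁) = -Eₐ/R × (1/T₂ - 1/T₁)
Step 2: ln(k₂/k₁) = ln(4.168e-05/1.058e+00) = ln(3.93951e-05) = -10.1419
Step 3: 1/T₂ - 1/T₁ = 1/245 - 1/296 = 7.032543e-04 K⁻¹
Step 4: Eₐ = -R × ln(k₂/k₁) / (1/T₂ - 1/T₁) = -8.314 × -10.1419 / 7.032543e-04
Step 5: Eₐ = 1.1990e+05 J/mol = 119.9 kJ/mol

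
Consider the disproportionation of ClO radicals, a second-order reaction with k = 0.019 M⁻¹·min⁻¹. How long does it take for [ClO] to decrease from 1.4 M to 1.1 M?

10.25 min

Step 1: For second-order: t = (1/[ClO] - 1/[ClO]₀)/k
Step 2: t = (1/1.1 - 1/1.4)/0.019
Step 3: t = (0.9091 - 0.7143)/0.019
Step 4: t = 0.1948/0.019 = 10.25 min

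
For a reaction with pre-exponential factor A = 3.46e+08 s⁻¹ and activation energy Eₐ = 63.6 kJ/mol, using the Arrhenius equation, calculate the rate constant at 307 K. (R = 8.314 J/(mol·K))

5.22e-03 s⁻¹

Step 1: Use the Arrhenius equation: k = A × exp(-Eₐ/RT)
Step 2: Convert Eₐ to J/mol: 63.6 kJ/mol = 63600 J/mol
Step 3: Calculate the exponent: -Eₐ/(RT) = -63600/(8.314 × 307) = -24.91774
Step 4: k = 3.46e+08 × exp(-24.91774)
Step 5: k = 3.46e+08 × 1.50787e-11 = 5.2172e-03 s⁻¹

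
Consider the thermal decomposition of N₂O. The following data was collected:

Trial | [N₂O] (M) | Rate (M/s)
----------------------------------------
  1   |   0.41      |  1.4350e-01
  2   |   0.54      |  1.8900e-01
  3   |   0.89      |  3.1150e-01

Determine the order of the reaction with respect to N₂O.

first order (1)

Step 1: Compare trials to find order n where rate₂/rate₁ = ([N₂O]₂/[N₂O]₁)^n
Step 2: rate₂/rate₁ = 1.8900e-01/1.4350e-01 = 1.317
Step 3: [N₂O]₂/[N₂O]₁ = 0.54/0.41 = 1.317
Step 4: n = ln(1.317)/ln(1.317) = 1.00 ≈ 1
Step 5: The reaction is first order in N₂O.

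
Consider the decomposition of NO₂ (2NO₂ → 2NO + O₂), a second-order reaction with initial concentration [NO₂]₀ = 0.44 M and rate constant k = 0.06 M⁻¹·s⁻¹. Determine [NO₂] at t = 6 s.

0.3798 M

Step 1: For a second-order reaction: 1/[NO₂] = 1/[NO₂]₀ + kt
Step 2: 1/[NO₂] = 1/0.44 + 0.06 × 6
Step 3: 1/[NO₂] = 2.273 + 0.36 = 2.633
Step 4: [NO₂] = 1/2.633 = 0.3798 M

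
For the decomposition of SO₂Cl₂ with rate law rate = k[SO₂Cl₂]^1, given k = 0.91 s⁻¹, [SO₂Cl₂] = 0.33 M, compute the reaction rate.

0.3003 M/s

Step 1: Identify the rate law: rate = k[SO₂Cl₂]^1
Step 2: Substitute values: rate = 0.91 × (0.33)^1
Step 3: Calculate: rate = 0.91 × 0.33 = 0.3003 M/s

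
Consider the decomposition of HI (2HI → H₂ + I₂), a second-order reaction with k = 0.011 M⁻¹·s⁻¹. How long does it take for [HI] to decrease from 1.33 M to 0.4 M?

158.9 s

Step 1: For second-order: t = (1/[HI] - 1/[HI]₀)/k
Step 2: t = (1/0.4 - 1/1.33)/0.011
Step 3: t = (2.5 - 0.7519)/0.011
Step 4: t = 1.748/0.011 = 158.9 s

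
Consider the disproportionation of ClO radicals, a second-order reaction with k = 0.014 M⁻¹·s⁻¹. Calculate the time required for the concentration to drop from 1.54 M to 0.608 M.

71.1 s

Step 1: For second-order: t = (1/[ClO] - 1/[ClO]₀)/k
Step 2: t = (1/0.608 - 1/1.54)/0.014
Step 3: t = (1.645 - 0.6494)/0.014
Step 4: t = 0.9954/0.014 = 71.1 s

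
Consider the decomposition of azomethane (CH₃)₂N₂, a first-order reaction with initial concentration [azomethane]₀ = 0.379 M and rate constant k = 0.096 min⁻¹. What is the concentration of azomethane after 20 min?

0.05556 M

Step 1: For a first-order reaction: [azomethane] = [azomethane]₀ × e^(-kt)
Step 2: [azomethane] = 0.379 × e^(-0.096 × 20)
Step 3: [azomethane] = 0.379 × e^(-1.92)
Step 4: [azomethane] = 0.379 × 0.146607 = 0.05556 M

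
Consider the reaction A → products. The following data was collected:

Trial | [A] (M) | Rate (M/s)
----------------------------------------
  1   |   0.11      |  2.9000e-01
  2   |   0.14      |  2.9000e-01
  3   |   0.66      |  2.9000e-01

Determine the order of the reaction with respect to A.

zeroth order (0)

Step 1: Compare trials - when concentration changes, rate stays constant.
Step 2: rate₂/rate₁ = 2.9000e-01/2.9000e-01 = 1
Step 3: [A]₂/[A]₁ = 0.14/0.11 = 1.273
Step 4: Since rate ratio ≈ (conc ratio)^0, the reaction is zeroth order.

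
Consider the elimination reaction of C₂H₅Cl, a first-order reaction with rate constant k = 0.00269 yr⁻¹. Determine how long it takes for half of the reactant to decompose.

257.7 yr

Step 1: For a first-order reaction, t₁/₂ = ln(2)/k
Step 2: t₁/₂ = ln(2)/0.00269
Step 3: t₁/₂ = 0.6931/0.00269 = 257.7 yr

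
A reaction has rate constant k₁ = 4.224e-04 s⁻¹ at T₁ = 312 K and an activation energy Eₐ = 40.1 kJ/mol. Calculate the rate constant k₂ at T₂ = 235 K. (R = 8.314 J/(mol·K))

2.666e-06 s⁻¹

Step 1: Use the two-temperature Arrhenius form: ln(k₂/k₁) = -Eₐ/R × (1/T₂ - 1/T₁)
Step 2: Convert Eₐ to J/mol: 40.1 kJ/mol = 40100 J/mol
Step 3: 1/T₂ - 1/T₁ = 1/235 - 1/312 = 1.050191e-03 K⁻¹
Step 4: ln(k₂/k₁) = -40100/8.314 × 1.050191e-03 = -5.06527
Step 5: k₂ = k₁ × exp(-5.06527) = 4.224e-04 × 6.31221e-03 = 2.666e-06 s⁻¹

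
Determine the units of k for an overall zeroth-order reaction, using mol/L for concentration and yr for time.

mol/L·yr⁻¹

Step 1: For overall order n, rate = k × (concentration)^n.
Step 2: Rate has units mol/L·yr⁻¹; concentration term has units (mol/L)^0.
Step 3: k = rate / (concentration)^n, so units of k = (mol/L)^(1-0)·yr⁻¹ = mol/L·yr⁻¹.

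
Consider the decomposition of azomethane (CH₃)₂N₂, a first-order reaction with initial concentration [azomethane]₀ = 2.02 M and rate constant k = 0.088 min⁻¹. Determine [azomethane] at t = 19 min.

0.3795 M

Step 1: For a first-order reaction: [azomethane] = [azomethane]₀ × e^(-kt)
Step 2: [azomethane] = 2.02 × e^(-0.088 × 19)
Step 3: [azomethane] = 2.02 × e^(-1.672)
Step 4: [azomethane] = 2.02 × 0.187871 = 0.3795 M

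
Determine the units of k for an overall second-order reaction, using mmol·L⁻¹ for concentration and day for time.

(mmol·L⁻¹)⁻¹·day⁻¹

Step 1: For overall order n, rate = k × (concentration)^n.
Step 2: Rate has units mmol·L⁻¹·day⁻¹; concentration term has units (mmol·L⁻¹)^2.
Step 3: k = rate / (concentration)^n, so units of k = (mmol·L⁻¹)^(1-2)·day⁻¹ = (mmol·L⁻¹)⁻¹·day⁻¹.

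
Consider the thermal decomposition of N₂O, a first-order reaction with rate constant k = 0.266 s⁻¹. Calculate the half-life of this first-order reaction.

2.606 s

Step 1: For a first-order reaction, t₁/₂ = ln(2)/k
Step 2: t₁/₂ = ln(2)/0.266
Step 3: t₁/₂ = 0.6931/0.266 = 2.606 s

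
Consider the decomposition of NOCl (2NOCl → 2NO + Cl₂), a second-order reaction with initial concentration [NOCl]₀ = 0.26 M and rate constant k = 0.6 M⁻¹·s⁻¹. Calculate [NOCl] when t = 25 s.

0.05306 M

Step 1: For a second-order reaction: 1/[NOCl] = 1/[NOCl]₀ + kt
Step 2: 1/[NOCl] = 1/0.26 + 0.6 × 25
Step 3: 1/[NOCl] = 3.846 + 15 = 18.85
Step 4: [NOCl] = 1/18.85 = 0.05306 M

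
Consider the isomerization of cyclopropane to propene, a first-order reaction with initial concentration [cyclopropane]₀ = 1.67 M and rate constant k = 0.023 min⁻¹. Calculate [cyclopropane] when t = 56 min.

0.4606 M

Step 1: For a first-order reaction: [cyclopropane] = [cyclopropane]₀ × e^(-kt)
Step 2: [cyclopropane] = 1.67 × e^(-0.023 × 56)
Step 3: [cyclopropane] = 1.67 × e^(-1.288)
Step 4: [cyclopropane] = 1.67 × 0.275822 = 0.4606 M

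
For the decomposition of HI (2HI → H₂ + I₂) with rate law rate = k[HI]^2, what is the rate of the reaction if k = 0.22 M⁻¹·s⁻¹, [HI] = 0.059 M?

0.0007658 M/s

Step 1: Identify the rate law: rate = k[HI]^2
Step 2: Substitute values: rate = 0.22 × (0.059)^2
Step 3: Calculate: rate = 0.22 × 0.003481 = 0.00076582 M/s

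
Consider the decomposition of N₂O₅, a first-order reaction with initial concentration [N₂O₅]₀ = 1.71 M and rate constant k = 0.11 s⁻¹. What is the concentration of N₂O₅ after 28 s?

0.07859 M

Step 1: For a first-order reaction: [N₂O₅] = [N₂O₅]₀ × e^(-kt)
Step 2: [N₂O₅] = 1.71 × e^(-0.11 × 28)
Step 3: [N₂O₅] = 1.71 × e^(-3.08)
Step 4: [N₂O₅] = 1.71 × 0.0459593 = 0.07859 M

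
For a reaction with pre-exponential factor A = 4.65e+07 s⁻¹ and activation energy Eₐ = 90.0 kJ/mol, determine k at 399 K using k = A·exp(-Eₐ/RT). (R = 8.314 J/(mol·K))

7.67e-05 s⁻¹

Step 1: Use the Arrhenius equation: k = A × exp(-Eₐ/RT)
Step 2: Convert Eₐ to J/mol: 90.0 kJ/mol = 90000 J/mol
Step 3: Calculate the exponent: -Eₐ/(RT) = -90000/(8.314 × 399) = -27.13061
Step 4: k = 4.65e+07 × exp(-27.13061)
Step 5: k = 4.65e+07 × 1.64940e-12 = 7.6697e-05 s⁻¹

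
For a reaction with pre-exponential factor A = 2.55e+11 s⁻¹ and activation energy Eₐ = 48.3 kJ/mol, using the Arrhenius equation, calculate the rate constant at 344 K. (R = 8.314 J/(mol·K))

1.18e+04 s⁻¹

Step 1: Use the Arrhenius equation: k = A × exp(-Eₐ/RT)
Step 2: Convert Eₐ to J/mol: 48.3 kJ/mol = 48300 J/mol
Step 3: Calculate the exponent: -Eₐ/(RT) = -48300/(8.314 × 344) = -16.88802
Step 4: k = 2.55e+11 × exp(-16.88802)
Step 5: k = 2.55e+11 × 4.63048e-08 = 1.1808e+04 s⁻¹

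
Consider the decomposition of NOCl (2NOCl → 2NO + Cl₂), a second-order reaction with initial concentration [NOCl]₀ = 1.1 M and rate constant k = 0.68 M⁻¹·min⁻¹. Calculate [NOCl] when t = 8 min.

0.1575 M

Step 1: For a second-order reaction: 1/[NOCl] = 1/[NOCl]₀ + kt
Step 2: 1/[NOCl] = 1/1.1 + 0.68 × 8
Step 3: 1/[NOCl] = 0.9091 + 5.44 = 6.349
Step 4: [NOCl] = 1/6.349 = 0.1575 M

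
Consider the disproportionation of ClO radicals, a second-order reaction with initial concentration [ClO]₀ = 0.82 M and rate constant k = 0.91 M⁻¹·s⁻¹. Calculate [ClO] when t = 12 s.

0.08238 M

Step 1: For a second-order reaction: 1/[ClO] = 1/[ClO]₀ + kt
Step 2: 1/[ClO] = 1/0.82 + 0.91 × 12
Step 3: 1/[ClO] = 1.22 + 10.92 = 12.14
Step 4: [ClO] = 1/12.14 = 0.08238 M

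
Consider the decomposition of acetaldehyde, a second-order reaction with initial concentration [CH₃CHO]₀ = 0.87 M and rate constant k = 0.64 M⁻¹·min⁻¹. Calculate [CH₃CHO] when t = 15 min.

0.09303 M

Step 1: For a second-order reaction: 1/[CH₃CHO] = 1/[CH₃CHO]₀ + kt
Step 2: 1/[CH₃CHO] = 1/0.87 + 0.64 × 15
Step 3: 1/[CH₃CHO] = 1.149 + 9.6 = 10.75
Step 4: [CH₃CHO] = 1/10.75 = 0.09303 M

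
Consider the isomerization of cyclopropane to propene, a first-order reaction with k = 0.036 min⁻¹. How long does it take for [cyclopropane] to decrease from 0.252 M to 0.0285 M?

60.54 min

Step 1: For first-order: t = ln([cyclopropane]₀/[cyclopropane])/k
Step 2: t = ln(0.252/0.0285)/0.036
Step 3: t = ln(8.842)/0.036
Step 4: t = 2.18/0.036 = 60.54 min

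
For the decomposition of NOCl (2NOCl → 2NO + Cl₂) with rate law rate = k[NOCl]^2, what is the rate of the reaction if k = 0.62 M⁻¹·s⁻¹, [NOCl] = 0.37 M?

0.08488 M/s

Step 1: Identify the rate law: rate = k[NOCl]^2
Step 2: Substitute values: rate = 0.62 × (0.37)^2
Step 3: Calculate: rate = 0.62 × 0.1369 = 0.084878 M/s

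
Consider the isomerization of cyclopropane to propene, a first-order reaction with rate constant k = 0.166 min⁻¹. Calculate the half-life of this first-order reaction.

4.176 min

Step 1: For a first-order reaction, t₁/₂ = ln(2)/k
Step 2: t₁/₂ = ln(2)/0.166
Step 3: t₁/₂ = 0.6931/0.166 = 4.176 min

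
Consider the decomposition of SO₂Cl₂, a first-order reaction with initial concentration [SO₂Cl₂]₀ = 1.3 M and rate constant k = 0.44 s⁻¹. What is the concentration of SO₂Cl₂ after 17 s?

0.0007335 M

Step 1: For a first-order reaction: [SO₂Cl₂] = [SO₂Cl₂]₀ × e^(-kt)
Step 2: [SO₂Cl₂] = 1.3 × e^(-0.44 × 17)
Step 3: [SO₂Cl₂] = 1.3 × e^(-7.48)
Step 4: [SO₂Cl₂] = 1.3 × 0.000564257 = 0.0007335 M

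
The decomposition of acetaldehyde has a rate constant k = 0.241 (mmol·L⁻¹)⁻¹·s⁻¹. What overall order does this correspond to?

second order (2)

Step 1: The units of k for an nth-order reaction are (concentration)^(1-n)·(time)⁻¹.
Step 2: Here k has units (mmol·L⁻¹)⁻¹·s⁻¹, so the concentration exponent is -1.
Step 3: 1 - n = -1 ⇒ n = 2. The reaction is second order.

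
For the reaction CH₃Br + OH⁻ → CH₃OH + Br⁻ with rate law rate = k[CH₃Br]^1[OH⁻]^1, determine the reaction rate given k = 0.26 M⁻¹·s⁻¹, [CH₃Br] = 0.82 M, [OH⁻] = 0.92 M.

0.1961 M/s

Step 1: The rate law is rate = k[CH₃Br]^1[OH⁻]^1
Step 2: Substitute: rate = 0.26 × (0.82)^1 × (0.92)^1
Step 3: rate = 0.26 × 0.82 × 0.92 = 0.196144 M/s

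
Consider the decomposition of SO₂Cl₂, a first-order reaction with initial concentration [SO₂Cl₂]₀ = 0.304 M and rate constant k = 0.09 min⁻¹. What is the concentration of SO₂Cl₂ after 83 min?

0.0001733 M

Step 1: For a first-order reaction: [SO₂Cl₂] = [SO₂Cl₂]₀ × e^(-kt)
Step 2: [SO₂Cl₂] = 0.304 × e^(-0.09 × 83)
Step 3: [SO₂Cl₂] = 0.304 × e^(-7.47)
Step 4: [SO₂Cl₂] = 0.304 × 0.000569928 = 0.0001733 M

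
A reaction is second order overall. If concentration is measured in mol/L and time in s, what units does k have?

(mol/L)⁻¹·s⁻¹

Step 1: For overall order n, rate = k × (concentration)^n.
Step 2: Rate has units mol/L·s⁻¹; concentration term has units (mol/L)^2.
Step 3: k = rate / (concentration)^n, so units of k = (mol/L)^(1-2)·s⁻¹ = (mol/L)⁻¹·s⁻¹.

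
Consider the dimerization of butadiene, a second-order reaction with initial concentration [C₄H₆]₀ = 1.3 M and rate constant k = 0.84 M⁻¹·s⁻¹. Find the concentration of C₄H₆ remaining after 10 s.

0.1091 M

Step 1: For a second-order reaction: 1/[C₄H₆] = 1/[C₄H₆]₀ + kt
Step 2: 1/[C₄H₆] = 1/1.3 + 0.84 × 10
Step 3: 1/[C₄H₆] = 0.7692 + 8.4 = 9.169
Step 4: [C₄H₆] = 1/9.169 = 0.1091 M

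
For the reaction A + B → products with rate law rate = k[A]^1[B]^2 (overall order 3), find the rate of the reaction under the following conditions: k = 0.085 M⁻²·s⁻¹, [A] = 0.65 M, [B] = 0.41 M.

0.009288 M/s

Step 1: The rate law is rate = k[A]^1[B]^2, overall order = 1+2 = 3
Step 2: Substitute values: rate = 0.085 × (0.65)^1 × (0.41)^2
Step 3: rate = 0.085 × 0.65 × 0.1681 = 0.00928752 M/s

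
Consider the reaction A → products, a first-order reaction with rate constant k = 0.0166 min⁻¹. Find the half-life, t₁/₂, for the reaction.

41.76 min

Step 1: For a first-order reaction, t₁/₂ = ln(2)/k
Step 2: t₁/₂ = ln(2)/0.0166
Step 3: t₁/₂ = 0.6931/0.0166 = 41.76 min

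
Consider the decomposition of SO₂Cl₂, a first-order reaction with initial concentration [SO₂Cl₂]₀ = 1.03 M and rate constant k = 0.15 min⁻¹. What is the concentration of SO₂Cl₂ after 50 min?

0.0005697 M

Step 1: For a first-order reaction: [SO₂Cl₂] = [SO₂Cl₂]₀ × e^(-kt)
Step 2: [SO₂Cl₂] = 1.03 × e^(-0.15 × 50)
Step 3: [SO₂Cl₂] = 1.03 × e^(-7.5)
Step 4: [SO₂Cl₂] = 1.03 × 0.000553084 = 0.0005697 M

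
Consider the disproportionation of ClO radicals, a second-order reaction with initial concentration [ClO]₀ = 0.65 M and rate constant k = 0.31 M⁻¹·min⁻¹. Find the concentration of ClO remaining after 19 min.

0.1346 M

Step 1: For a second-order reaction: 1/[ClO] = 1/[ClO]₀ + kt
Step 2: 1/[ClO] = 1/0.65 + 0.31 × 19
Step 3: 1/[ClO] = 1.538 + 5.89 = 7.428
Step 4: [ClO] = 1/7.428 = 0.1346 M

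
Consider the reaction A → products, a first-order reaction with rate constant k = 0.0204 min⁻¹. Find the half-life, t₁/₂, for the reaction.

33.98 min

Step 1: For a first-order reaction, t₁/₂ = ln(2)/k
Step 2: t₁/₂ = ln(2)/0.0204
Step 3: t₁/₂ = 0.6931/0.0204 = 33.98 min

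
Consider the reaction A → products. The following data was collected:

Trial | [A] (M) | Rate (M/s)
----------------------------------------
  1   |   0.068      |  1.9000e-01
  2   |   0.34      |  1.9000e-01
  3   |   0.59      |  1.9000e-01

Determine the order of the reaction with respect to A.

zeroth order (0)

Step 1: Compare trials - when concentration changes, rate stays constant.
Step 2: rate₂/rate₁ = 1.9000e-01/1.9000e-01 = 1
Step 3: [A]₂/[A]₁ = 0.34/0.068 = 5
Step 4: Since rate ratio ≈ (conc ratio)^0, the reaction is zeroth order.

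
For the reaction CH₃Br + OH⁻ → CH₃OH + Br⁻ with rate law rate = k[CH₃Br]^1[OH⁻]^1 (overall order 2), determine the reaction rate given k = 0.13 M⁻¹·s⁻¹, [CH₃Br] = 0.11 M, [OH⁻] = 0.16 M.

0.002288 M/s

Step 1: The rate law is rate = k[CH₃Br]^1[OH⁻]^1, overall order = 1+1 = 2
Step 2: Substitute values: rate = 0.13 × (0.11)^1 × (0.16)^1
Step 3: rate = 0.13 × 0.11 × 0.16 = 0.002288 M/s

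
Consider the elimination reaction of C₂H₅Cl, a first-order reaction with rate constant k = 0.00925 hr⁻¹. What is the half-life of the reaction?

74.93 hr

Step 1: For a first-order reaction, t₁/₂ = ln(2)/k
Step 2: t₁/₂ = ln(2)/0.00925
Step 3: t₁/₂ = 0.6931/0.00925 = 74.93 hr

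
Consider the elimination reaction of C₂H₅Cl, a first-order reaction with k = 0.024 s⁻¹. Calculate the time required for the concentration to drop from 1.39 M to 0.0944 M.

112.1 s

Step 1: For first-order: t = ln([C₂H₅Cl]₀/[C₂H₅Cl])/k
Step 2: t = ln(1.39/0.0944)/0.024
Step 3: t = ln(14.72)/0.024
Step 4: t = 2.69/0.024 = 112.1 s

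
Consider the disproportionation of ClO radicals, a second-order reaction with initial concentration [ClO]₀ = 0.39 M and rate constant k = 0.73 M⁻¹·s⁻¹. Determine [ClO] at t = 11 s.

0.09439 M

Step 1: For a second-order reaction: 1/[ClO] = 1/[ClO]₀ + kt
Step 2: 1/[ClO] = 1/0.39 + 0.73 × 11
Step 3: 1/[ClO] = 2.564 + 8.03 = 10.59
Step 4: [ClO] = 1/10.59 = 0.09439 M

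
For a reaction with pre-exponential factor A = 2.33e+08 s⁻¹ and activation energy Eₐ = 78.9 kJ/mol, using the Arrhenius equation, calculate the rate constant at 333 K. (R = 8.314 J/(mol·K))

9.79e-05 s⁻¹

Step 1: Use the Arrhenius equation: k = A × exp(-Eₐ/RT)
Step 2: Convert Eₐ to J/mol: 78.9 kJ/mol = 78900 J/mol
Step 3: Calculate the exponent: -Eₐ/(RT) = -78900/(8.314 × 333) = -28.49855
Step 4: k = 2.33e+08 × exp(-28.49855)
Step 5: k = 2.33e+08 × 4.19988e-13 = 9.7857e-05 s⁻¹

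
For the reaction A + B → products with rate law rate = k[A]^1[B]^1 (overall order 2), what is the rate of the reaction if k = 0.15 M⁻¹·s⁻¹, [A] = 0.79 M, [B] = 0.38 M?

0.04503 M/s

Step 1: The rate law is rate = k[A]^1[B]^1, overall order = 1+1 = 2
Step 2: Substitute values: rate = 0.15 × (0.79)^1 × (0.38)^1
Step 3: rate = 0.15 × 0.79 × 0.38 = 0.04503 M/s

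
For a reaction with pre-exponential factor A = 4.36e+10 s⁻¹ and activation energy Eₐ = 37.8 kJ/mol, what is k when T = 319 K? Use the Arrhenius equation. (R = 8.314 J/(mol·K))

2.82e+04 s⁻¹

Step 1: Use the Arrhenius equation: k = A × exp(-Eₐ/RT)
Step 2: Convert Eₐ to J/mol: 37.8 kJ/mol = 37800 J/mol
Step 3: Calculate the exponent: -Eₐ/(RT) = -37800/(8.314 × 319) = -14.25250
Step 4: k = 4.36e+10 × exp(-14.25250)
Step 5: k = 4.36e+10 × 6.45978e-07 = 2.8165e+04 s⁻¹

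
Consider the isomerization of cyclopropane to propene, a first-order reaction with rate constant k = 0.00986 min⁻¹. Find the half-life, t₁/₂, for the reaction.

70.3 min

Step 1: For a first-order reaction, t₁/₂ = ln(2)/k
Step 2: t₁/₂ = ln(2)/0.00986
Step 3: t₁/₂ = 0.6931/0.00986 = 70.3 min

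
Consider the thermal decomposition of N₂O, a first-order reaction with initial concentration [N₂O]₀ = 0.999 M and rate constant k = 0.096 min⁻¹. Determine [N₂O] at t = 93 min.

0.0001325 M

Step 1: For a first-order reaction: [N₂O] = [N₂O]₀ × e^(-kt)
Step 2: [N₂O] = 0.999 × e^(-0.096 × 93)
Step 3: [N₂O] = 0.999 × e^(-8.928)
Step 4: [N₂O] = 0.999 × 0.000132623 = 0.0001325 M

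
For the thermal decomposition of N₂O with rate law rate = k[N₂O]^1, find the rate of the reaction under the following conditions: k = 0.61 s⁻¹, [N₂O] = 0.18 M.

0.1098 M/s

Step 1: Identify the rate law: rate = k[N₂O]^1
Step 2: Substitute values: rate = 0.61 × (0.18)^1
Step 3: Calculate: rate = 0.61 × 0.18 = 0.1098 M/s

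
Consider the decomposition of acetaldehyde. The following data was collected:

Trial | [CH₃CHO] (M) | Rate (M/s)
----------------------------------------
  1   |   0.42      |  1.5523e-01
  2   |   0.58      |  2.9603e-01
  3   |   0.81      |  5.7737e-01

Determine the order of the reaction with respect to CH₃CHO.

second order (2)

Step 1: Compare trials to find order n where rate₂/rate₁ = ([CH₃CHO]₂/[CH₃CHO]₁)^n
Step 2: rate₂/rate₁ = 2.9603e-01/1.5523e-01 = 1.907
Step 3: [CH₃CHO]₂/[CH₃CHO]₁ = 0.58/0.42 = 1.381
Step 4: n = ln(1.907)/ln(1.381) = 2.00 ≈ 2
Step 5: The reaction is second order in CH₃CHO.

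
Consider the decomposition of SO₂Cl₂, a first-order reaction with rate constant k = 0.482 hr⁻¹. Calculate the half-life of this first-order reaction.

1.438 hr

Step 1: For a first-order reaction, t₁/₂ = ln(2)/k
Step 2: t₁/₂ = ln(2)/0.482
Step 3: t₁/₂ = 0.6931/0.482 = 1.438 hr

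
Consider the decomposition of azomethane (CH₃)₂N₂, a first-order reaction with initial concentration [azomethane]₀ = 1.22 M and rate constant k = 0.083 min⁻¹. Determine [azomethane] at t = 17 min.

0.2976 M

Step 1: For a first-order reaction: [azomethane] = [azomethane]₀ × e^(-kt)
Step 2: [azomethane] = 1.22 × e^(-0.083 × 17)
Step 3: [azomethane] = 1.22 × e^(-1.411)
Step 4: [azomethane] = 1.22 × 0.243899 = 0.2976 M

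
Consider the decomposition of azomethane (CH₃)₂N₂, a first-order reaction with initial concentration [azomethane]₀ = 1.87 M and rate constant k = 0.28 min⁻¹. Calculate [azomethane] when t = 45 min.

6.306e-06 M

Step 1: For a first-order reaction: [azomethane] = [azomethane]₀ × e^(-kt)
Step 2: [azomethane] = 1.87 × e^(-0.28 × 45)
Step 3: [azomethane] = 1.87 × e^(-12.6)
Step 4: [azomethane] = 1.87 × 3.37202e-06 = 6.306e-06 M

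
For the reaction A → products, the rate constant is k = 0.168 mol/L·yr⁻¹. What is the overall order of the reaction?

zeroth order (0)

Step 1: The units of k for an nth-order reaction are (concentration)^(1-n)·(time)⁻¹.
Step 2: Here k has units mol/L·yr⁻¹, so the concentration exponent is 1.
Step 3: 1 - n = 1 ⇒ n = 0. The reaction is zeroth order.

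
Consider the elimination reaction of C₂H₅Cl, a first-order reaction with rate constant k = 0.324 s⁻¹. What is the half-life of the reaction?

2.139 s

Step 1: For a first-order reaction, t₁/₂ = ln(2)/k
Step 2: t₁/₂ = ln(2)/0.324
Step 3: t₁/₂ = 0.6931/0.324 = 2.139 s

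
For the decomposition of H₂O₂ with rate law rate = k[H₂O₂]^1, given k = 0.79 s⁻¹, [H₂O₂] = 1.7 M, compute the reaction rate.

1.343 M/s

Step 1: Identify the rate law: rate = k[H₂O₂]^1
Step 2: Substitute values: rate = 0.79 × (1.7)^1
Step 3: Calculate: rate = 0.79 × 1.7 = 1.343 M/s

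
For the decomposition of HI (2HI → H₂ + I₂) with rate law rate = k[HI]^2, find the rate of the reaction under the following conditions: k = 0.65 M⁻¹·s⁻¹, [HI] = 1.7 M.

1.878 M/s

Step 1: Identify the rate law: rate = k[HI]^2
Step 2: Substitute values: rate = 0.65 × (1.7)^2
Step 3: Calculate: rate = 0.65 × 2.89 = 1.8785 M/s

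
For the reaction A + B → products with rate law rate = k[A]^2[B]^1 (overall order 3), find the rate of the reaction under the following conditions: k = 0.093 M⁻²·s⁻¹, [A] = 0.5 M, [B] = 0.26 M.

0.006045 M/s

Step 1: The rate law is rate = k[A]^2[B]^1, overall order = 2+1 = 3
Step 2: Substitute values: rate = 0.093 × (0.5)^2 × (0.26)^1
Step 3: rate = 0.093 × 0.25 × 0.26 = 0.006045 M/s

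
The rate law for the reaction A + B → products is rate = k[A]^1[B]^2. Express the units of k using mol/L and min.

(mol/L)⁻²·min⁻¹

Step 1: Overall order = 1 + 2 = 3.
Step 2: rate has units mol/L·min⁻¹; [A]^1[B]^2 has units (mol/L)^3.
Step 3: k = rate/([A]^1[B]^2), so units of k = (mol/L)^(1-3)·min⁻¹ = (mol/L)⁻²·min⁻¹.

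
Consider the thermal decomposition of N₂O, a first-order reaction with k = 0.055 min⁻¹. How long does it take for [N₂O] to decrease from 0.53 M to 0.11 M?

28.59 min

Step 1: For first-order: t = ln([N₂O]₀/[N₂O])/k
Step 2: t = ln(0.53/0.11)/0.055
Step 3: t = ln(4.818)/0.055
Step 4: t = 1.572/0.055 = 28.59 min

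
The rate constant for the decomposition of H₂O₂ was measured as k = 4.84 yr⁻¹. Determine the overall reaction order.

first order (1)

Step 1: The units of k for an nth-order reaction are (concentration)^(1-n)·(time)⁻¹.
Step 2: Here k has units yr⁻¹, so the concentration exponent is 0.
Step 3: 1 - n = 0 ⇒ n = 1. The reaction is first order.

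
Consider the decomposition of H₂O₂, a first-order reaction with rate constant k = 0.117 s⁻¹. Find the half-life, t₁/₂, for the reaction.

5.924 s

Step 1: For a first-order reaction, t₁/₂ = ln(2)/k
Step 2: t₁/₂ = ln(2)/0.117
Step 3: t₁/₂ = 0.6931/0.117 = 5.924 s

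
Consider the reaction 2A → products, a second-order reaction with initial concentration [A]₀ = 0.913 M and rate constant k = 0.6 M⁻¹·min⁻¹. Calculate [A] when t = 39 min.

0.04082 M

Step 1: For a second-order reaction: 1/[A] = 1/[A]₀ + kt
Step 2: 1/[A] = 1/0.913 + 0.6 × 39
Step 3: 1/[A] = 1.095 + 23.4 = 24.5
Step 4: [A] = 1/24.5 = 0.04082 M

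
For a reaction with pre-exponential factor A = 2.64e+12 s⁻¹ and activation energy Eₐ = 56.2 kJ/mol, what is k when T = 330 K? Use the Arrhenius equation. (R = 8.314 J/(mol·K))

3.35e+03 s⁻¹

Step 1: Use the Arrhenius equation: k = A × exp(-Eₐ/RT)
Step 2: Convert Eₐ to J/mol: 56.2 kJ/mol = 56200 J/mol
Step 3: Calculate the exponent: -Eₐ/(RT) = -56200/(8.314 × 330) = -20.48389
Step 4: k = 2.64e+12 × exp(-20.48389)
Step 5: k = 2.64e+12 × 1.27046e-09 = 3.3540e+03 s⁻¹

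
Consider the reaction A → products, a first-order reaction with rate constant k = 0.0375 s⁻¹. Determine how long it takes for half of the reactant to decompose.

18.48 s

Step 1: For a first-order reaction, t₁/₂ = ln(2)/k
Step 2: t₁/₂ = ln(2)/0.0375
Step 3: t₁/₂ = 0.6931/0.0375 = 18.48 s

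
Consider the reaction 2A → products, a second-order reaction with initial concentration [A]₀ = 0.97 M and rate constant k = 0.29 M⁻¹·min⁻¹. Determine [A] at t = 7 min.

0.3267 M

Step 1: For a second-order reaction: 1/[A] = 1/[A]₀ + kt
Step 2: 1/[A] = 1/0.97 + 0.29 × 7
Step 3: 1/[A] = 1.031 + 2.03 = 3.061
Step 4: [A] = 1/3.061 = 0.3267 M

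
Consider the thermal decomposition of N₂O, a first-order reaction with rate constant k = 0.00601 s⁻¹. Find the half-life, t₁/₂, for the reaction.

115.3 s

Step 1: For a first-order reaction, t₁/₂ = ln(2)/k
Step 2: t₁/₂ = ln(2)/0.00601
Step 3: t₁/₂ = 0.6931/0.00601 = 115.3 s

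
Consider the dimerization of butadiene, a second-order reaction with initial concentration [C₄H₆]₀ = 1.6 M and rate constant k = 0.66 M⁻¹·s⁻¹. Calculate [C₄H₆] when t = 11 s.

0.1268 M

Step 1: For a second-order reaction: 1/[C₄H₆] = 1/[C₄H₆]₀ + kt
Step 2: 1/[C₄H₆] = 1/1.6 + 0.66 × 11
Step 3: 1/[C₄H₆] = 0.625 + 7.26 = 7.885
Step 4: [C₄H₆] = 1/7.885 = 0.1268 M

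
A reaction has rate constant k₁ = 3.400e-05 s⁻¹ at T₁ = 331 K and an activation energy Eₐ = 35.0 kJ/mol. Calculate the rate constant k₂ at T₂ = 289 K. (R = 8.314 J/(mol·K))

5.355e-06 s⁻¹

Step 1: Use the two-temperature Arrhenius form: ln(k₂/k₁) = -Eₐ/R × (1/T₂ - 1/T₁)
Step 2: Convert Eₐ to J/mol: 35.0 kJ/mol = 35000 J/mol
Step 3: 1/T₂ - 1/T₁ = 1/289 - 1/331 = 4.390596e-04 K⁻¹
Step 4: ln(k₂/k₁) = -35000/8.314 × 4.390596e-04 = -1.84834
Step 5: k₂ = k₁ × exp(-1.84834) = 3.400e-05 × 1.57498e-01 = 5.355e-06 s⁻¹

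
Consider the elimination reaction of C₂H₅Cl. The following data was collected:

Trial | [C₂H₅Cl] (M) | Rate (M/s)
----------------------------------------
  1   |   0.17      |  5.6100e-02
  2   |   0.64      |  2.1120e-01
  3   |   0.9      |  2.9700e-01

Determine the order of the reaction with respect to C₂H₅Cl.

first order (1)

Step 1: Compare trials to find order n where rate₂/rate₁ = ([C₂H₅Cl]₂/[C₂H₅Cl]₁)^n
Step 2: rate₂/rate₁ = 2.1120e-01/5.6100e-02 = 3.765
Step 3: [C₂H₅Cl]₂/[C₂H₅Cl]₁ = 0.64/0.17 = 3.765
Step 4: n = ln(3.765)/ln(3.765) = 1.00 ≈ 1
Step 5: The reaction is first order in C₂H₅Cl.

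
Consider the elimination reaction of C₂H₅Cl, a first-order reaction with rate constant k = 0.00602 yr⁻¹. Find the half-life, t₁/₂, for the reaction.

115.1 yr

Step 1: For a first-order reaction, t₁/₂ = ln(2)/k
Step 2: t₁/₂ = ln(2)/0.00602
Step 3: t₁/₂ = 0.6931/0.00602 = 115.1 yr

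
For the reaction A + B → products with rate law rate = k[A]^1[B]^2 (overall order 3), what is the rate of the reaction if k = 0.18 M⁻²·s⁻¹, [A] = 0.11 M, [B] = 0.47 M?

0.004374 M/s

Step 1: The rate law is rate = k[A]^1[B]^2, overall order = 1+2 = 3
Step 2: Substitute values: rate = 0.18 × (0.11)^1 × (0.47)^2
Step 3: rate = 0.18 × 0.11 × 0.2209 = 0.00437382 M/s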